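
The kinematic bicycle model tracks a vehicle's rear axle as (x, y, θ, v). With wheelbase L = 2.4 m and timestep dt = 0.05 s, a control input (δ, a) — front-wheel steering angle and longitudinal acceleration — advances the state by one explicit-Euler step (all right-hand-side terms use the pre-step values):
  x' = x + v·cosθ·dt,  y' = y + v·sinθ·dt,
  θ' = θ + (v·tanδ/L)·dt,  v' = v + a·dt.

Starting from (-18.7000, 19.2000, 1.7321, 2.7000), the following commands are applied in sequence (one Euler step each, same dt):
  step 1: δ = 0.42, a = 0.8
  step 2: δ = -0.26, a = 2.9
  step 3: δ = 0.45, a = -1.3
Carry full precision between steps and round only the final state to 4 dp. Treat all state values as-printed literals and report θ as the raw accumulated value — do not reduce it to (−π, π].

(-18.7717, 19.6100, 1.7711, 2.8200)

after step 1 (δ=0.42, a=0.8): (-18.721682, 19.333248, 1.757220, 2.740000)
after step 2 (δ=-0.26, a=2.9): (-18.747074, 19.467874, 1.742034, 2.885000)
after step 3 (δ=0.45, a=-1.3): (-18.771655, 19.610014, 1.771068, 2.820000)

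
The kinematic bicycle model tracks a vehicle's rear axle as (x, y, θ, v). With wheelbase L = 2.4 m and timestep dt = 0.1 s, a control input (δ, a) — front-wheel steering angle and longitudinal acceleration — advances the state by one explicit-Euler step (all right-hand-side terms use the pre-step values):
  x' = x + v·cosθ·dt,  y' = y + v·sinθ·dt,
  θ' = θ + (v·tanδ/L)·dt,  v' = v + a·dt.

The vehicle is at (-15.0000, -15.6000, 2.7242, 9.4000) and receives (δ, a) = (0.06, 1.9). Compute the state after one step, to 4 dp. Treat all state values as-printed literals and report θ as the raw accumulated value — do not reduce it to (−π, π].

x' = -15.0000 + 9.4000·cos(2.7242)·0.1 = -15.8593
y' = -15.6000 + 9.4000·sin(2.7242)·0.1 = -15.2189
θ' = 2.7242 + (9.4000/2.4)·tan(0.06)·0.1 = 2.7477
v' = 9.4000 + 1.9000·0.1 = 9.5900

(-15.8593, -15.2189, 2.7477, 9.5900)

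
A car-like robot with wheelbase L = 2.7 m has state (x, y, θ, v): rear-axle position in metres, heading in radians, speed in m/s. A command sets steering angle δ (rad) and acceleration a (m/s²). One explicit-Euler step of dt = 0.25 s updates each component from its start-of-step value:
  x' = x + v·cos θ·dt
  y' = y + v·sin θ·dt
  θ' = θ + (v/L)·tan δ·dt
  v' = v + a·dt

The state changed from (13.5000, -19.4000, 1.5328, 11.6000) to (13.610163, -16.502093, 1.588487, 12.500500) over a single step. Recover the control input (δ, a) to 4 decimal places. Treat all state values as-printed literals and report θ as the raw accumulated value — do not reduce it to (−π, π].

δ = 0.0518, a = 3.6020

a = (v'−v)/dt = (0.900500)/0.25 = 3.6020
Δθ = θ'−θ = 0.055687;  (v·dt/L) = 11.6000·0.25/2.7 = 1.074074
tan δ = Δθ·L/(v·dt) = 0.051847  →  δ = 0.0518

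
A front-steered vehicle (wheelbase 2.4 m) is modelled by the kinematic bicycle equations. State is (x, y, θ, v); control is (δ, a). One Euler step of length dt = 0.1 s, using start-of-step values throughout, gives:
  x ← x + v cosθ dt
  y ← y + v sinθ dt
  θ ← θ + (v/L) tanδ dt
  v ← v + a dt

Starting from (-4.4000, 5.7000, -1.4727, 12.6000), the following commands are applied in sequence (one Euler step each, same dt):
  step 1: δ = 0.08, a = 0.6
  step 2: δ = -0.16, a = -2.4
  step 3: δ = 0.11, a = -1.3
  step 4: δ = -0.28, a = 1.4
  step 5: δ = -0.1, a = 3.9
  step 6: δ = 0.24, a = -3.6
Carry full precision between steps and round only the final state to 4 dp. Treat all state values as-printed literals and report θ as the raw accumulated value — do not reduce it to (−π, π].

(-4.0487, -1.7883, -1.5271, 12.4600)

after step 1 (δ=0.08, a=0.6): (-4.276597, 4.446058, -1.430610, 12.660000)
after step 2 (δ=-0.16, a=-2.4): (-4.099702, 3.192477, -1.515738, 12.420000)
after step 3 (δ=0.11, a=-1.3): (-4.031354, 1.952359, -1.458582, 12.290000)
after step 4 (δ=-0.28, a=1.4): (-3.893732, 0.731089, -1.605834, 12.430000)
after step 5 (δ=-0.1, a=3.9): (-3.937274, -0.511148, -1.657799, 12.820000)
after step 6 (δ=0.24, a=-3.6): (-4.048671, -1.788299, -1.527079, 12.460000)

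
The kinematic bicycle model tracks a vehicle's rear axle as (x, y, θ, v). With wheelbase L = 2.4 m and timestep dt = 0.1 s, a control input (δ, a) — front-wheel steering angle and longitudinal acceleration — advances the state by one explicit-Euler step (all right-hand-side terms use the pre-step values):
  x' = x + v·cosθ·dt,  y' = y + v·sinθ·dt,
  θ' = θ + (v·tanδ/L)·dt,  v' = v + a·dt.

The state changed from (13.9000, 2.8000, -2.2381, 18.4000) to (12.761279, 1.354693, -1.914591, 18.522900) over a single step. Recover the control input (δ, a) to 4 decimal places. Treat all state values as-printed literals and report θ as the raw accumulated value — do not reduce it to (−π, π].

δ = 0.3993, a = 1.2290

a = (v'−v)/dt = (0.122900)/0.1 = 1.2290
Δθ = θ'−θ = 0.323509;  (v·dt/L) = 18.4000·0.1/2.4 = 0.766667
tan δ = Δθ·L/(v·dt) = 0.421968  →  δ = 0.3993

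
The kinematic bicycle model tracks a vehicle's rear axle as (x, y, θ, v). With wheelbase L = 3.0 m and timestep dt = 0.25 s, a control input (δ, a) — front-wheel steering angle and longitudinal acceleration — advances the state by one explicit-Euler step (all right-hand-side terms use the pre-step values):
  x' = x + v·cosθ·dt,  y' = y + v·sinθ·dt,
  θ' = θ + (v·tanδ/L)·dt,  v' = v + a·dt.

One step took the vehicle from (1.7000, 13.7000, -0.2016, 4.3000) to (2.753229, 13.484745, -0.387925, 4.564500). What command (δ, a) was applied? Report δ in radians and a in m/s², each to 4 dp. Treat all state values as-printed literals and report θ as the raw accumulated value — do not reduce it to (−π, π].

a = (v'−v)/dt = (0.264500)/0.25 = 1.0580
Δθ = θ'−θ = -0.186325;  (v·dt/L) = 4.3000·0.25/3.0 = 0.358333
tan δ = Δθ·L/(v·dt) = -0.519977  →  δ = -0.4795

δ = -0.4795, a = 1.0580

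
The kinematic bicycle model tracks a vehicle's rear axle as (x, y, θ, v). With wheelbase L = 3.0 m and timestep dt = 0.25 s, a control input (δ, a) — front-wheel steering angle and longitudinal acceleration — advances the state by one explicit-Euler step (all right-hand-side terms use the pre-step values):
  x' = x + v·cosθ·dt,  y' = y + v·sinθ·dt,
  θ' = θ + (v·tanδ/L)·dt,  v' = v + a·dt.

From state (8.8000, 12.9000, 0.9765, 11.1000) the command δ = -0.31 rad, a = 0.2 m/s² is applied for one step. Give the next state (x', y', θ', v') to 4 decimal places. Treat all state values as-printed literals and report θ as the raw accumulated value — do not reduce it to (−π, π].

(10.3538, 15.1992, 0.6802, 11.1500)

x' = 8.8000 + 11.1000·cos(0.9765)·0.25 = 10.3538
y' = 12.9000 + 11.1000·sin(0.9765)·0.25 = 15.1992
θ' = 0.9765 + (11.1000/3.0)·tan(-0.31)·0.25 = 0.6802
v' = 11.1000 + 0.2000·0.25 = 11.1500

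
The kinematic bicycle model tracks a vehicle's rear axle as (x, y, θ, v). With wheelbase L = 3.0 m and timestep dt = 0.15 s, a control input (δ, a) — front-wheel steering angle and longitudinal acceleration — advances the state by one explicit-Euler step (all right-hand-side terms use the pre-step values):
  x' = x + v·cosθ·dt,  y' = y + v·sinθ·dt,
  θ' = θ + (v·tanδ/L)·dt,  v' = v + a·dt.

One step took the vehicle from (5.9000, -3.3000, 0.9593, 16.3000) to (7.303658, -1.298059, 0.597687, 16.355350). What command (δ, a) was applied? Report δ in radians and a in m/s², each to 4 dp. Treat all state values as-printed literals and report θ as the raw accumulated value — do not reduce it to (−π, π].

a = (v'−v)/dt = (0.055350)/0.15 = 0.3690
Δθ = θ'−θ = -0.361613;  (v·dt/L) = 16.3000·0.15/3.0 = 0.815000
tan δ = Δθ·L/(v·dt) = -0.443697  →  δ = -0.4176

δ = -0.4176, a = 0.3690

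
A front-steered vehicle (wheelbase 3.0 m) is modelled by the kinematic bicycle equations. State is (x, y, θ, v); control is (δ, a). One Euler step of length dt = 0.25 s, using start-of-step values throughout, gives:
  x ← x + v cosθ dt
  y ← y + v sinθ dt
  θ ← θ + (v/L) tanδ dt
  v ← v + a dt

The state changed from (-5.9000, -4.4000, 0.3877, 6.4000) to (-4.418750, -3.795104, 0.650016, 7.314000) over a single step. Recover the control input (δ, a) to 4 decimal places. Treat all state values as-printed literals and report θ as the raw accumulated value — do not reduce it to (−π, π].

a = (v'−v)/dt = (0.914000)/0.25 = 3.6560
Δθ = θ'−θ = 0.262316;  (v·dt/L) = 6.4000·0.25/3.0 = 0.533333
tan δ = Δθ·L/(v·dt) = 0.491843  →  δ = 0.4571

δ = 0.4571, a = 3.6560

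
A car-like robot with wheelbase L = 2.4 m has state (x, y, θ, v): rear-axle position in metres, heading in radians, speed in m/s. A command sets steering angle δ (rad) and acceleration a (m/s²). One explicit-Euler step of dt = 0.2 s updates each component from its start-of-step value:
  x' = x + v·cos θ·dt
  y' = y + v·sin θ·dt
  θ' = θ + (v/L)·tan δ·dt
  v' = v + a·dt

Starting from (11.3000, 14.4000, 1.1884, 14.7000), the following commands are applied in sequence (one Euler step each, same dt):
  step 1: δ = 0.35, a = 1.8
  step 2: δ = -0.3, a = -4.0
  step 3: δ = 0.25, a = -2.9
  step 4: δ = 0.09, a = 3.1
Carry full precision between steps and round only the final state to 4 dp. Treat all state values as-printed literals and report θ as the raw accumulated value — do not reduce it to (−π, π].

(13.1634, 25.5729, 1.6537, 14.3000)

after step 1 (δ=0.35, a=1.8): (12.397046, 17.127653, 1.635560, 15.060000)
after step 2 (δ=-0.3, a=-4.0): (12.202114, 20.133339, 1.247343, 14.260000)
after step 3 (δ=0.25, a=-2.9): (13.108602, 22.837444, 1.550774, 13.680000)
after step 4 (δ=0.09, a=3.1): (13.163379, 25.572895, 1.653652, 14.300000)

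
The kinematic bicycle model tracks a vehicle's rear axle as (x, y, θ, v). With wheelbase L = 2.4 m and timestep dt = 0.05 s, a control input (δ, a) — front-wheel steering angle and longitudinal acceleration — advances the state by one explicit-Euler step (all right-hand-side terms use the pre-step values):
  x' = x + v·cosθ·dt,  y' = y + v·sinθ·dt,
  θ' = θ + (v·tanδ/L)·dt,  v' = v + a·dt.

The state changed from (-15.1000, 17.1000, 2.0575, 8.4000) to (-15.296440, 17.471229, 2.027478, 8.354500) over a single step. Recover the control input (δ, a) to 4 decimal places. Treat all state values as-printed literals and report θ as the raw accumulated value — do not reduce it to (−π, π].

δ = -0.1699, a = -0.9100

a = (v'−v)/dt = (-0.045500)/0.05 = -0.9100
Δθ = θ'−θ = -0.030022;  (v·dt/L) = 8.4000·0.05/2.4 = 0.175000
tan δ = Δθ·L/(v·dt) = -0.171554  →  δ = -0.1699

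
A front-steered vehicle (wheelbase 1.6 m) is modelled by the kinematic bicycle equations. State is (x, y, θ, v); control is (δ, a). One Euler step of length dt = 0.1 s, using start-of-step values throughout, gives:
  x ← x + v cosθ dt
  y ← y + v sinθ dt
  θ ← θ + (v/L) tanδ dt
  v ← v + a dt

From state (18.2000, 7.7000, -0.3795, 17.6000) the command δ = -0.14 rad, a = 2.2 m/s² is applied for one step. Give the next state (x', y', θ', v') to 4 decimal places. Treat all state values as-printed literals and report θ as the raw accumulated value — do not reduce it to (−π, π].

x' = 18.2000 + 17.6000·cos(-0.3795)·0.1 = 19.8348
y' = 7.7000 + 17.6000·sin(-0.3795)·0.1 = 7.0480
θ' = -0.3795 + (17.6000/1.6)·tan(-0.14)·0.1 = -0.5345
v' = 17.6000 + 2.2000·0.1 = 17.8200

(19.8348, 7.0480, -0.5345, 17.8200)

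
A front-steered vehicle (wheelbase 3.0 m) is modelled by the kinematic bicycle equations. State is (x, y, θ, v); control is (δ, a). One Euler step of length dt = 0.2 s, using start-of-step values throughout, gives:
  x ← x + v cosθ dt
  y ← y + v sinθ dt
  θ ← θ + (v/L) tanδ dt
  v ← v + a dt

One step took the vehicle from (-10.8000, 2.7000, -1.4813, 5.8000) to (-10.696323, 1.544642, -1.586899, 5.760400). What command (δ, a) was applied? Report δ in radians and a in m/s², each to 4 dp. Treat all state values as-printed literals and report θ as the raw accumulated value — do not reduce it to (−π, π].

δ = -0.2666, a = -0.1980

a = (v'−v)/dt = (-0.039600)/0.2 = -0.1980
Δθ = θ'−θ = -0.105599;  (v·dt/L) = 5.8000·0.2/3.0 = 0.386667
tan δ = Δθ·L/(v·dt) = -0.273101  →  δ = -0.2666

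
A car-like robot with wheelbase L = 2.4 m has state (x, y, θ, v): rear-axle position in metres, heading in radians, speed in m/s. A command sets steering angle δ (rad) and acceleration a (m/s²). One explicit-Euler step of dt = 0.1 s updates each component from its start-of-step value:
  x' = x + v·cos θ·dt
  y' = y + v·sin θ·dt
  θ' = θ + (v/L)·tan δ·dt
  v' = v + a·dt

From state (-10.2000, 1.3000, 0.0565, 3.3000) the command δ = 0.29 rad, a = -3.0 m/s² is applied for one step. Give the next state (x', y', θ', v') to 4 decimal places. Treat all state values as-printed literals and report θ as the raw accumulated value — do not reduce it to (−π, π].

(-9.8705, 1.3186, 0.0975, 3.0000)

x' = -10.2000 + 3.3000·cos(0.0565)·0.1 = -9.8705
y' = 1.3000 + 3.3000·sin(0.0565)·0.1 = 1.3186
θ' = 0.0565 + (3.3000/2.4)·tan(0.29)·0.1 = 0.0975
v' = 3.3000 − 3.0000·0.1 = 3.0000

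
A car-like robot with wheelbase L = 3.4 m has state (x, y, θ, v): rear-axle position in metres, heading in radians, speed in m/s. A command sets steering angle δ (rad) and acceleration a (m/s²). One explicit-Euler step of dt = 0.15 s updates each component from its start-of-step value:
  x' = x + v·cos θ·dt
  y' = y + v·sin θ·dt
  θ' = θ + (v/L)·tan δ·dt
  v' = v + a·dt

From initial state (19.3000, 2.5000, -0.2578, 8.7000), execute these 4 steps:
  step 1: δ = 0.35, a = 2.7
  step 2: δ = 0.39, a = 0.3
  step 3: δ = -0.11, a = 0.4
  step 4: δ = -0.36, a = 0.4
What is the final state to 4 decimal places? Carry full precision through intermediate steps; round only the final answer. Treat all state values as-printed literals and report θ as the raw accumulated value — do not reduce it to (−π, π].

after step 1 (δ=0.35, a=2.7): (20.561874, 2.167285, -0.117693, 9.105000)
after step 2 (δ=0.39, a=0.3): (21.918176, 2.006916, 0.047424, 9.150000)
after step 3 (δ=-0.11, a=0.4): (23.289133, 2.071981, 0.002839, 9.210000)
after step 4 (δ=-0.36, a=0.4): (24.670627, 2.075903, -0.150102, 9.270000)

(24.6706, 2.0759, -0.1501, 9.2700)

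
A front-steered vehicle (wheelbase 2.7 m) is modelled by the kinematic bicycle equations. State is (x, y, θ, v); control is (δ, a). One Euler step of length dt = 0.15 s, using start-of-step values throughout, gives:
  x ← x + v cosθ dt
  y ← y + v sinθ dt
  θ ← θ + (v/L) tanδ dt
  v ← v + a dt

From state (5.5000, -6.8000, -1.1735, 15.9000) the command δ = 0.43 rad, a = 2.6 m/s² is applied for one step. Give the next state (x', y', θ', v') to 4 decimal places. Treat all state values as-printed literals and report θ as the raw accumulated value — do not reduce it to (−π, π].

x' = 5.5000 + 15.9000·cos(-1.1735)·0.15 = 6.4228
y' = -6.8000 + 15.9000·sin(-1.1735)·0.15 = -8.9992
θ' = -1.1735 + (15.9000/2.7)·tan(0.43)·0.15 = -0.7684
v' = 15.9000 + 2.6000·0.15 = 16.2900

(6.4228, -8.9992, -0.7684, 16.2900)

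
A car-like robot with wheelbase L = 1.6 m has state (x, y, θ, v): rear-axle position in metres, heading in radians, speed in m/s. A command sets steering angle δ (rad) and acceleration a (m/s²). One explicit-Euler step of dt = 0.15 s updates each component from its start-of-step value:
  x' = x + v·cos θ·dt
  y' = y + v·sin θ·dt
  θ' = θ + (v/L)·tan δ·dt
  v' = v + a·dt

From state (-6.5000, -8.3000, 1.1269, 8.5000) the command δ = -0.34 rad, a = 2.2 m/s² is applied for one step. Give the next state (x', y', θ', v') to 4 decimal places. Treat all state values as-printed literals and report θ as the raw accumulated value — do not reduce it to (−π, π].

x' = -6.5000 + 8.5000·cos(1.1269)·0.15 = -5.9524
y' = -8.3000 + 8.5000·sin(1.1269)·0.15 = -7.1486
θ' = 1.1269 + (8.5000/1.6)·tan(-0.34)·0.15 = 0.8450
v' = 8.5000 + 2.2000·0.15 = 8.8300

(-5.9524, -7.1486, 0.8450, 8.8300)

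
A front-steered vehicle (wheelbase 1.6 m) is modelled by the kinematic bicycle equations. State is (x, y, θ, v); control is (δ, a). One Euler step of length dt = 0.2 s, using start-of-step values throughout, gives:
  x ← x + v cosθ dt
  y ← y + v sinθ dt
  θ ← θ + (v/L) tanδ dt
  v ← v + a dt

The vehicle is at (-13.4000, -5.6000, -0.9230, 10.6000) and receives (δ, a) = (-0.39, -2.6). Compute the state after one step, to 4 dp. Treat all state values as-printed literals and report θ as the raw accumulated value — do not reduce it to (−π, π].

x' = -13.4000 + 10.6000·cos(-0.9230)·0.2 = -12.1207
y' = -5.6000 + 10.6000·sin(-0.9230)·0.2 = -7.2905
θ' = -0.9230 + (10.6000/1.6)·tan(-0.39)·0.2 = -1.4676
v' = 10.6000 − 2.6000·0.2 = 10.0800

(-12.1207, -7.2905, -1.4676, 10.0800)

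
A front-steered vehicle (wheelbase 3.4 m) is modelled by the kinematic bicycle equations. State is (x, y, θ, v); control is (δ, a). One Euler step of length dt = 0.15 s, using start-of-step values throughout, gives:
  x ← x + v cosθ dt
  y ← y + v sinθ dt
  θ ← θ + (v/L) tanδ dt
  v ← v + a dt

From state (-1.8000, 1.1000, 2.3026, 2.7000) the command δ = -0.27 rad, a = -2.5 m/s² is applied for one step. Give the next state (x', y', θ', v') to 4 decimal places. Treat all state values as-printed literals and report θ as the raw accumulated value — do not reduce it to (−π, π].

x' = -1.8000 + 2.7000·cos(2.3026)·0.15 = -2.0706
y' = 1.1000 + 2.7000·sin(2.3026)·0.15 = 1.4013
θ' = 2.3026 + (2.7000/3.4)·tan(-0.27)·0.15 = 2.2696
v' = 2.7000 − 2.5000·0.15 = 2.3250

(-2.0706, 1.4013, 2.2696, 2.3250)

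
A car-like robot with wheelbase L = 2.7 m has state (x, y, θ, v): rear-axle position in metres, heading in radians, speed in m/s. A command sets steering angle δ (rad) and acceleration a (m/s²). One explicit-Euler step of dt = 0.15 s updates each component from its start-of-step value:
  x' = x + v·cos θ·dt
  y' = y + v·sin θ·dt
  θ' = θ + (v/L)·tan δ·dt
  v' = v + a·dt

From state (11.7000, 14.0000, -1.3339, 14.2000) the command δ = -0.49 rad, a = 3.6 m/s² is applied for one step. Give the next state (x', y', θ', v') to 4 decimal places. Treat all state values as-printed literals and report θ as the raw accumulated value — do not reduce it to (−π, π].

(12.1999, 11.9295, -1.7547, 14.7400)

x' = 11.7000 + 14.2000·cos(-1.3339)·0.15 = 12.1999
y' = 14.0000 + 14.2000·sin(-1.3339)·0.15 = 11.9295
θ' = -1.3339 + (14.2000/2.7)·tan(-0.49)·0.15 = -1.7547
v' = 14.2000 + 3.6000·0.15 = 14.7400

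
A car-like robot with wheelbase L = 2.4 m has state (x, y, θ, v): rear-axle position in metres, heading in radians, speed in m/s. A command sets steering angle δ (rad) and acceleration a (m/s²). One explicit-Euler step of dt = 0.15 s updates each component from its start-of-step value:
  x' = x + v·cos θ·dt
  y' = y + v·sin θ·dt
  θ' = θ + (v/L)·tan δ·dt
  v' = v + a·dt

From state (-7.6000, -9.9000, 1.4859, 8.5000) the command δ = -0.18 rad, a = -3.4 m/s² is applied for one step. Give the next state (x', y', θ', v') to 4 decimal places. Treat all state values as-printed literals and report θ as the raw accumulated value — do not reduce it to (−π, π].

x' = -7.6000 + 8.5000·cos(1.4859)·0.15 = -7.4919
y' = -9.9000 + 8.5000·sin(1.4859)·0.15 = -8.6296
θ' = 1.4859 + (8.5000/2.4)·tan(-0.18)·0.15 = 1.3892
v' = 8.5000 − 3.4000·0.15 = 7.9900

(-7.4919, -8.6296, 1.3892, 7.9900)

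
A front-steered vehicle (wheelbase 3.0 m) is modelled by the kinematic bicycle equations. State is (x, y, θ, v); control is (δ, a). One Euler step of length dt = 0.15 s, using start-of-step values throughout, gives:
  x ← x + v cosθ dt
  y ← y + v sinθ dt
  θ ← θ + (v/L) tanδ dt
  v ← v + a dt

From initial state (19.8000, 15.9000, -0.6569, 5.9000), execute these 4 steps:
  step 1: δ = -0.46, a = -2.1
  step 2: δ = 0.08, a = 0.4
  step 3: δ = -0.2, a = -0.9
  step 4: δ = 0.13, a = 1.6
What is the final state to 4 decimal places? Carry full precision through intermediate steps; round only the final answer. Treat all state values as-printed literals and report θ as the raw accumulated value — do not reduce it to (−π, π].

after step 1 (δ=-0.46, a=-2.1): (20.500822, 15.359562, -0.803057, 5.585000)
after step 2 (δ=0.08, a=0.4): (21.082648, 14.756815, -0.780670, 5.645000)
after step 3 (δ=-0.2, a=-0.9): (21.684215, 14.160910, -0.837885, 5.510000)
after step 4 (δ=0.13, a=1.6): (22.237174, 13.546631, -0.801866, 5.750000)

(22.2372, 13.5466, -0.8019, 5.7500)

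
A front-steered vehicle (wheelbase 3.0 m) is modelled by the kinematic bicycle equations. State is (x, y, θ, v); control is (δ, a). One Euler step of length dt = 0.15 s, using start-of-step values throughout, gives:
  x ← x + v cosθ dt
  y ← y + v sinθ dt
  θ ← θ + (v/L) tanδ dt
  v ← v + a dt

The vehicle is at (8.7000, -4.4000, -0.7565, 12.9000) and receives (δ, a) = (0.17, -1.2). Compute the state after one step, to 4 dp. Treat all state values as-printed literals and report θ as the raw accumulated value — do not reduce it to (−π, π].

(10.1072, -5.7281, -0.6458, 12.7200)

x' = 8.7000 + 12.9000·cos(-0.7565)·0.15 = 10.1072
y' = -4.4000 + 12.9000·sin(-0.7565)·0.15 = -5.7281
θ' = -0.7565 + (12.9000/3.0)·tan(0.17)·0.15 = -0.6458
v' = 12.9000 − 1.2000·0.15 = 12.7200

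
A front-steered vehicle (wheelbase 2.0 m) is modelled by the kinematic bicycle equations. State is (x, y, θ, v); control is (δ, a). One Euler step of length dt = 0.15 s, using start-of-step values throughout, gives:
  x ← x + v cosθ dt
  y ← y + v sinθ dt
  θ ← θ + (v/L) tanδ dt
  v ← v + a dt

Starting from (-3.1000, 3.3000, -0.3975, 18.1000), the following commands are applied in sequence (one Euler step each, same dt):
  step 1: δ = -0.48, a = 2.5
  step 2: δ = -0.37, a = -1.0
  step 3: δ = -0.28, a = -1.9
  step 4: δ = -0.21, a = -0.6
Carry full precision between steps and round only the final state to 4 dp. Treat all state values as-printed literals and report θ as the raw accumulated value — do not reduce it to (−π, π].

after step 1 (δ=-0.48, a=2.5): (-0.596684, 2.248984, -1.104229, 18.475000)
after step 2 (δ=-0.37, a=-1.0): (0.649888, -0.226068, -1.641662, 18.325000)
after step 3 (δ=-0.28, a=-1.9): (0.455259, -2.967919, -2.036870, 18.040000)
after step 4 (δ=-0.21, a=-0.6): (-0.760769, -5.385297, -2.325251, 17.950000)

(-0.7608, -5.3853, -2.3253, 17.9500)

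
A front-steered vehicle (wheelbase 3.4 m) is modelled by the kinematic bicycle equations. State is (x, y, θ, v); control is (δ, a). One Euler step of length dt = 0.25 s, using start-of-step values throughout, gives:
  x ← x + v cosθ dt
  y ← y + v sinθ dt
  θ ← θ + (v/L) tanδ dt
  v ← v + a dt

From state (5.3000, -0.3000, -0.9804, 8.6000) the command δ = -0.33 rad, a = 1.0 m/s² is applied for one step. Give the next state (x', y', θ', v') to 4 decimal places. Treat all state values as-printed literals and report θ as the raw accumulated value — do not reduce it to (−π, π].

(6.4969, -2.0860, -1.1970, 8.8500)

x' = 5.3000 + 8.6000·cos(-0.9804)·0.25 = 6.4969
y' = -0.3000 + 8.6000·sin(-0.9804)·0.25 = -2.0860
θ' = -0.9804 + (8.6000/3.4)·tan(-0.33)·0.25 = -1.1970
v' = 8.6000 + 1.0000·0.25 = 8.8500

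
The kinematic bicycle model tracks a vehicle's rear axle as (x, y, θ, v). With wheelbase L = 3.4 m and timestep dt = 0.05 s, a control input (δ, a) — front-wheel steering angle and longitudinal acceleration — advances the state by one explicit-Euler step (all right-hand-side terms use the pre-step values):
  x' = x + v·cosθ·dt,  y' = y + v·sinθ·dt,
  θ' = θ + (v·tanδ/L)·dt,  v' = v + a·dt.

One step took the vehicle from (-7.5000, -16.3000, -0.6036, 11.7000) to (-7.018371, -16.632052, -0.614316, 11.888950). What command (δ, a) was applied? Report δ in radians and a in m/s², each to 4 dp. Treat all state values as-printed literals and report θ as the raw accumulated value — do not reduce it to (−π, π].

a = (v'−v)/dt = (0.188950)/0.05 = 3.7790
Δθ = θ'−θ = -0.010716;  (v·dt/L) = 11.7000·0.05/3.4 = 0.172059
tan δ = Δθ·L/(v·dt) = -0.062281  →  δ = -0.0622

δ = -0.0622, a = 3.7790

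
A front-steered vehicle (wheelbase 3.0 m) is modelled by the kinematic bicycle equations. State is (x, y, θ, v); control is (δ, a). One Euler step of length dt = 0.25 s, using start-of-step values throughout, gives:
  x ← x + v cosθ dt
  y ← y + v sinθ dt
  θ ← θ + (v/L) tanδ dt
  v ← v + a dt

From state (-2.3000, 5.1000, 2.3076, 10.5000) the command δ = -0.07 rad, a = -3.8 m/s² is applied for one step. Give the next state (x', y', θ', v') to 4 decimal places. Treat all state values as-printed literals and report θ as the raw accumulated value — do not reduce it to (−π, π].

x' = -2.3000 + 10.5000·cos(2.3076)·0.25 = -4.0638
y' = 5.1000 + 10.5000·sin(2.3076)·0.25 = 7.0441
θ' = 2.3076 + (10.5000/3.0)·tan(-0.07)·0.25 = 2.2462
v' = 10.5000 − 3.8000·0.25 = 9.5500

(-4.0638, 7.0441, 2.2462, 9.5500)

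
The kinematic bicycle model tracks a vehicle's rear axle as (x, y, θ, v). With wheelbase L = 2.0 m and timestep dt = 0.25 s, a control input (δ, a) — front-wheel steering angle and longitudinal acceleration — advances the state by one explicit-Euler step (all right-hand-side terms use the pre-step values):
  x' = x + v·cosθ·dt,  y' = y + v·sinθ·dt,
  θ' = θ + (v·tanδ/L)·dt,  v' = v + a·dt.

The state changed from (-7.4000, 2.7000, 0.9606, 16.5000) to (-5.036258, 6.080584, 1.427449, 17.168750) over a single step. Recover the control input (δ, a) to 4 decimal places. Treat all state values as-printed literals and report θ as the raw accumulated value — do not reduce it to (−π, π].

a = (v'−v)/dt = (0.668750)/0.25 = 2.6750
Δθ = θ'−θ = 0.466849;  (v·dt/L) = 16.5000·0.25/2.0 = 2.062500
tan δ = Δθ·L/(v·dt) = 0.226351  →  δ = 0.2226

δ = 0.2226, a = 2.6750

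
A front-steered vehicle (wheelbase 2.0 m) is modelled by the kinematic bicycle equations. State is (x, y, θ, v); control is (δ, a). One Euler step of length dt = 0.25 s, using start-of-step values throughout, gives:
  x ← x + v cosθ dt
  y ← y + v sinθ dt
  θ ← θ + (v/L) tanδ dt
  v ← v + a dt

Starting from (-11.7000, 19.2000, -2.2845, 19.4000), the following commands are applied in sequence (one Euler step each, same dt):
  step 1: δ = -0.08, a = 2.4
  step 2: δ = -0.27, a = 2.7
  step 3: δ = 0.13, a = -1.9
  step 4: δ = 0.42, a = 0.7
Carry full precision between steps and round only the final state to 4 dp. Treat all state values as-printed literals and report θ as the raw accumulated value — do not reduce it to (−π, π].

(-28.7946, 11.0744, -1.7053, 20.3750)

after step 1 (δ=-0.08, a=2.4): (-14.874994, 15.533679, -2.478915, 20.000000)
after step 2 (δ=-0.27, a=2.7): (-18.816733, 12.457529, -3.170810, 20.675000)
after step 3 (δ=0.13, a=-1.9): (-23.983277, 12.608526, -2.832936, 20.200000)
after step 4 (δ=0.42, a=0.7): (-28.794626, 11.074442, -1.705340, 20.375000)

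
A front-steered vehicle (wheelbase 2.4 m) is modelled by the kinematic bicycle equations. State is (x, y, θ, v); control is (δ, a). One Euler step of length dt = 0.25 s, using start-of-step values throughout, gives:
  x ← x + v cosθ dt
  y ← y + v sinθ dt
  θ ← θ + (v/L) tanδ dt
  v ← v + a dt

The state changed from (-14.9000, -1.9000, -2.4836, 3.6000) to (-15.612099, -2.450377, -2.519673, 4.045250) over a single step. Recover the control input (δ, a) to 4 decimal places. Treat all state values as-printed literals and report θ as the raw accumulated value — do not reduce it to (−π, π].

a = (v'−v)/dt = (0.445250)/0.25 = 1.7810
Δθ = θ'−θ = -0.036073;  (v·dt/L) = 3.6000·0.25/2.4 = 0.375000
tan δ = Δθ·L/(v·dt) = -0.096195  →  δ = -0.0959

δ = -0.0959, a = 1.7810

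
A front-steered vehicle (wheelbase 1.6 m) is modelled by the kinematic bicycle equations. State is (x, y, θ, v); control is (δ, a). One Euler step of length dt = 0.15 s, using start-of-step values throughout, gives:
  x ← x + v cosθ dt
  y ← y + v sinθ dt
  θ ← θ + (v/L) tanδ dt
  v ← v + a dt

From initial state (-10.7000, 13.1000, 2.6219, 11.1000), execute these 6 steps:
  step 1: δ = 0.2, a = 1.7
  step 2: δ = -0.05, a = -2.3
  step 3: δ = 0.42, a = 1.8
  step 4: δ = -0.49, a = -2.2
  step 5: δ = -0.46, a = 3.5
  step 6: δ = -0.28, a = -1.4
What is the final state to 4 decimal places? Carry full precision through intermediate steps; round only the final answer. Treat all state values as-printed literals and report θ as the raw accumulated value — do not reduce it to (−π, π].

after step 1 (δ=0.2, a=1.7): (-12.145173, 13.926861, 2.832845, 11.355000)
after step 2 (δ=-0.05, a=-2.3): (-13.767885, 14.444420, 2.779574, 11.010000)
after step 3 (δ=0.42, a=1.8): (-15.312341, 15.029320, 3.240521, 11.280000)
after step 4 (δ=-0.49, a=-2.2): (-16.996068, 14.862206, 2.676463, 10.950000)
after step 5 (δ=-0.46, a=3.5): (-18.464074, 15.598932, 2.167854, 11.475000)
after step 6 (δ=-0.28, a=-1.4): (-19.431781, 17.022394, 1.858508, 11.265000)

(-19.4318, 17.0224, 1.8585, 11.2650)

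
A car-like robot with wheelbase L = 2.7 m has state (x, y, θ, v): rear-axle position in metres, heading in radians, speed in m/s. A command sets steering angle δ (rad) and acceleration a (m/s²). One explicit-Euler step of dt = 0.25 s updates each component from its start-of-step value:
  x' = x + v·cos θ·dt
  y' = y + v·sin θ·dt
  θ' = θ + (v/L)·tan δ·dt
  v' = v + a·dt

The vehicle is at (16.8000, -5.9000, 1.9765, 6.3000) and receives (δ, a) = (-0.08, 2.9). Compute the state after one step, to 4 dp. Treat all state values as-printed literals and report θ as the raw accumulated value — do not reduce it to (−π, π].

(16.1784, -4.4529, 1.9297, 7.0250)

x' = 16.8000 + 6.3000·cos(1.9765)·0.25 = 16.1784
y' = -5.9000 + 6.3000·sin(1.9765)·0.25 = -4.4529
θ' = 1.9765 + (6.3000/2.7)·tan(-0.08)·0.25 = 1.9297
v' = 6.3000 + 2.9000·0.25 = 7.0250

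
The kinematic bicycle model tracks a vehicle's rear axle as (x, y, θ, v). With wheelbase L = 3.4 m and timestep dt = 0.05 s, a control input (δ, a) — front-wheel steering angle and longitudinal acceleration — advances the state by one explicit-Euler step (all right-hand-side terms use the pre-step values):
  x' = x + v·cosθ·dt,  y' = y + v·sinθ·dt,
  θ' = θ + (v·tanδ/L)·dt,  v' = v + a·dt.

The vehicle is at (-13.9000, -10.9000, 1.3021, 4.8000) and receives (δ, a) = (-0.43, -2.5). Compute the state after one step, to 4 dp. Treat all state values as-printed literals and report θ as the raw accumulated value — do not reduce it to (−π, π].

(-13.8363, -10.6686, 1.2697, 4.6750)

x' = -13.9000 + 4.8000·cos(1.3021)·0.05 = -13.8363
y' = -10.9000 + 4.8000·sin(1.3021)·0.05 = -10.6686
θ' = 1.3021 + (4.8000/3.4)·tan(-0.43)·0.05 = 1.2697
v' = 4.8000 − 2.5000·0.05 = 4.6750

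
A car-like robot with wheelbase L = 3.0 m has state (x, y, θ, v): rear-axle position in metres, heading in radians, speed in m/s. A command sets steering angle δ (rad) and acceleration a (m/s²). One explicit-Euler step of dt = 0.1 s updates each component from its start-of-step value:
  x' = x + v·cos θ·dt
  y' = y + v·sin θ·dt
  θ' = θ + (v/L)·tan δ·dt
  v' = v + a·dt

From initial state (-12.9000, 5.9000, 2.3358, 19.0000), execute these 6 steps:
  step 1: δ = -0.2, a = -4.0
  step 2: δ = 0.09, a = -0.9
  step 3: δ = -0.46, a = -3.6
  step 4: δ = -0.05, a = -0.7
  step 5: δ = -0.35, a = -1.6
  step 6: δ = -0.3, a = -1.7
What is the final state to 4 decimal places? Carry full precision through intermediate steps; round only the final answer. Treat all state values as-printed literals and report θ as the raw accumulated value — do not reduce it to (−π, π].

(-18.0635, 15.3412, 1.5226, 17.7500)

after step 1 (δ=-0.2, a=-4.0): (-14.215825, 7.270622, 2.207417, 18.600000)
after step 2 (δ=0.09, a=-0.9): (-15.321561, 8.766265, 2.263368, 18.510000)
after step 3 (δ=-0.46, a=-3.6): (-16.503459, 10.190806, 1.957676, 18.150000)
after step 4 (δ=-0.05, a=-0.7): (-17.188260, 11.871661, 1.927401, 18.080000)
after step 5 (δ=-0.35, a=-1.6): (-17.819423, 13.565915, 1.707410, 17.920000)
after step 6 (δ=-0.3, a=-1.7): (-18.063474, 15.341219, 1.522634, 17.750000)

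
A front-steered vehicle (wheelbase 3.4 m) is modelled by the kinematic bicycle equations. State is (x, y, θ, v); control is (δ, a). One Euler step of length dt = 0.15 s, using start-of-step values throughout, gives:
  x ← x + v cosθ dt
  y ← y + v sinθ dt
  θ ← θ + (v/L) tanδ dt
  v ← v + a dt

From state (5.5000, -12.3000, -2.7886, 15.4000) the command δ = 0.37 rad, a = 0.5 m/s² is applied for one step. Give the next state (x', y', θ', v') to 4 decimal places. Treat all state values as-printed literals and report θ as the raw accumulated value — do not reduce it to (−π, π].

x' = 5.5000 + 15.4000·cos(-2.7886)·0.15 = 3.3324
y' = -12.3000 + 15.4000·sin(-2.7886)·0.15 = -13.0986
θ' = -2.7886 + (15.4000/3.4)·tan(0.37)·0.15 = -2.5251
v' = 15.4000 + 0.5000·0.15 = 15.4750

(3.3324, -13.0986, -2.5251, 15.4750)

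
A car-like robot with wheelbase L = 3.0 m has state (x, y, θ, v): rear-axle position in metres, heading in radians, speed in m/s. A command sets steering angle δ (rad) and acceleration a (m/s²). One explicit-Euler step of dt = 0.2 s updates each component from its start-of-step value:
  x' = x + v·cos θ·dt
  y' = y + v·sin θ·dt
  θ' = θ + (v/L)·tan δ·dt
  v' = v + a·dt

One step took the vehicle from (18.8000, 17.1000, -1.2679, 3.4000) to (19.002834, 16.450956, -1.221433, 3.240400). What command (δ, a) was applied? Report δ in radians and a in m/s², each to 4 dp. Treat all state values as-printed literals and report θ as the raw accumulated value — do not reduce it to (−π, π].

a = (v'−v)/dt = (-0.159600)/0.2 = -0.7980
Δθ = θ'−θ = 0.046467;  (v·dt/L) = 3.4000·0.2/3.0 = 0.226667
tan δ = Δθ·L/(v·dt) = 0.205001  →  δ = 0.2022

δ = 0.2022, a = -0.7980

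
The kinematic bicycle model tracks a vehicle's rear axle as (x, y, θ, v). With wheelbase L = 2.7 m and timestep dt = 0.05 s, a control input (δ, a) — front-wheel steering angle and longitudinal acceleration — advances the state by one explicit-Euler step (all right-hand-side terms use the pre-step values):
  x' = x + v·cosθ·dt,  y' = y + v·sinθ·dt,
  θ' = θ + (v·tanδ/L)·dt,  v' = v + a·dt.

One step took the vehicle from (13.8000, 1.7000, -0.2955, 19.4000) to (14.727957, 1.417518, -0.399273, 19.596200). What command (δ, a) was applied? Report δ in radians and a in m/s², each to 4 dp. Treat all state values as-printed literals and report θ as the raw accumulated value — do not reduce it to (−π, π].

a = (v'−v)/dt = (0.196200)/0.05 = 3.9240
Δθ = θ'−θ = -0.103773;  (v·dt/L) = 19.4000·0.05/2.7 = 0.359259
tan δ = Δθ·L/(v·dt) = -0.288853  →  δ = -0.2812

δ = -0.2812, a = 3.9240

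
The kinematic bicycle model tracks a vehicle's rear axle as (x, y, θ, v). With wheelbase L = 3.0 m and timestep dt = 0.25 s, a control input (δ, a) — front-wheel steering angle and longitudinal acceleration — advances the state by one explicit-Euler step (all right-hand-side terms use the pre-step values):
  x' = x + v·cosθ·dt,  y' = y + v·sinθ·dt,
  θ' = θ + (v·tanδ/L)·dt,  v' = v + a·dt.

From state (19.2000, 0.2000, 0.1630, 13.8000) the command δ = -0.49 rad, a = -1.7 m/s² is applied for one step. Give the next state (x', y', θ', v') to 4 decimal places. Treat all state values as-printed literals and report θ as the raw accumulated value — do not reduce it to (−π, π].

(22.6043, 0.7599, -0.4504, 13.3750)

x' = 19.2000 + 13.8000·cos(0.1630)·0.25 = 22.6043
y' = 0.2000 + 13.8000·sin(0.1630)·0.25 = 0.7599
θ' = 0.1630 + (13.8000/3.0)·tan(-0.49)·0.25 = -0.4504
v' = 13.8000 − 1.7000·0.25 = 13.3750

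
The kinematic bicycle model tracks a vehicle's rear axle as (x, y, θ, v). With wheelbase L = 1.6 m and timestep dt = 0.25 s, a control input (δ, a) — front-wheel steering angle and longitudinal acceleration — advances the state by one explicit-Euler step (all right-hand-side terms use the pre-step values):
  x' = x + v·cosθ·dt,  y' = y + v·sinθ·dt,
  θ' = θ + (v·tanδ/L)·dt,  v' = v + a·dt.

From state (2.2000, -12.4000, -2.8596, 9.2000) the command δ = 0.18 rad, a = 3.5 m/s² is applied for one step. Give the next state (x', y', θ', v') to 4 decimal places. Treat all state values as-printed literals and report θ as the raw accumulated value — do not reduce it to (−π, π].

x' = 2.2000 + 9.2000·cos(-2.8596)·0.25 = -0.0092
y' = -12.4000 + 9.2000·sin(-2.8596)·0.25 = -13.0400
θ' = -2.8596 + (9.2000/1.6)·tan(0.18)·0.25 = -2.5980
v' = 9.2000 + 3.5000·0.25 = 10.0750

(-0.0092, -13.0400, -2.5980, 10.0750)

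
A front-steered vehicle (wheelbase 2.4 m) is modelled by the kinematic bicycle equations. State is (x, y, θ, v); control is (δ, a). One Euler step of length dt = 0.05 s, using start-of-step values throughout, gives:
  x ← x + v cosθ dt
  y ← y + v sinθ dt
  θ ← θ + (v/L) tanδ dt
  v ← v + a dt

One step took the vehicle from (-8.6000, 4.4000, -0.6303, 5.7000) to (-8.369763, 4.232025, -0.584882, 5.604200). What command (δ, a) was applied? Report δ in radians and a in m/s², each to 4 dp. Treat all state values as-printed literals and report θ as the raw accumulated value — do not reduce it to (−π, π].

a = (v'−v)/dt = (-0.095800)/0.05 = -1.9160
Δθ = θ'−θ = 0.045418;  (v·dt/L) = 5.7000·0.05/2.4 = 0.118750
tan δ = Δθ·L/(v·dt) = 0.382467  →  δ = 0.3653

δ = 0.3653, a = -1.9160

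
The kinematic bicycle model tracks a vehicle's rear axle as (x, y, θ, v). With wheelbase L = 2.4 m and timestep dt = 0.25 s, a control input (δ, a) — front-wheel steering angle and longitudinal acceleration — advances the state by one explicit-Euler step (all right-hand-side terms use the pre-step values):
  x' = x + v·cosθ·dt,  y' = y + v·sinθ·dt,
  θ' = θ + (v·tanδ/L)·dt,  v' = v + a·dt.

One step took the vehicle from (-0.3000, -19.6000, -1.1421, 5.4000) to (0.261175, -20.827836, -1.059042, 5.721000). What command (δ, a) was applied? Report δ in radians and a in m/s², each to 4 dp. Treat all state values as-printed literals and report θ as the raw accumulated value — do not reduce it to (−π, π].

a = (v'−v)/dt = (0.321000)/0.25 = 1.2840
Δθ = θ'−θ = 0.083058;  (v·dt/L) = 5.4000·0.25/2.4 = 0.562500
tan δ = Δθ·L/(v·dt) = 0.147659  →  δ = 0.1466

δ = 0.1466, a = 1.2840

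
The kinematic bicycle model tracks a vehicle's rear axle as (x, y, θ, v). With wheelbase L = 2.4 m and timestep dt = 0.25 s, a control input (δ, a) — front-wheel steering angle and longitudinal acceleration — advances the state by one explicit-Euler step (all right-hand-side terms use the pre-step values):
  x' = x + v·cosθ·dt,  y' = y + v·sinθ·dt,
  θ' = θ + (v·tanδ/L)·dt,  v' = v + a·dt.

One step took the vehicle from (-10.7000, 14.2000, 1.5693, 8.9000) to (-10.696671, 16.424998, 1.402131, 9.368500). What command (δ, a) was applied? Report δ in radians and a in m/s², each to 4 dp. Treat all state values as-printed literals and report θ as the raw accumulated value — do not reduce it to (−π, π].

a = (v'−v)/dt = (0.468500)/0.25 = 1.8740
Δθ = θ'−θ = -0.167169;  (v·dt/L) = 8.9000·0.25/2.4 = 0.927083
tan δ = Δθ·L/(v·dt) = -0.180317  →  δ = -0.1784

δ = -0.1784, a = 1.8740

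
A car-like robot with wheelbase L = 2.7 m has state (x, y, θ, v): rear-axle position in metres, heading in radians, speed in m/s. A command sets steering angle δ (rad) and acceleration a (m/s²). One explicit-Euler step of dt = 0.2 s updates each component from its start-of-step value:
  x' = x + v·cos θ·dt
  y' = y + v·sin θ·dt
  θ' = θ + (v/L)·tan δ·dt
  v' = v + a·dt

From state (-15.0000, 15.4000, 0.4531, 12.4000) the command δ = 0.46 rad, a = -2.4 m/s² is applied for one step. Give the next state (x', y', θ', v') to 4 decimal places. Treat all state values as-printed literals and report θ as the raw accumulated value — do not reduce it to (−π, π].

x' = -15.0000 + 12.4000·cos(0.4531)·0.2 = -12.7702
y' = 15.4000 + 12.4000·sin(0.4531)·0.2 = 16.4856
θ' = 0.4531 + (12.4000/2.7)·tan(0.46)·0.2 = 0.9082
v' = 12.4000 − 2.4000·0.2 = 11.9200

(-12.7702, 16.4856, 0.9082, 11.9200)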